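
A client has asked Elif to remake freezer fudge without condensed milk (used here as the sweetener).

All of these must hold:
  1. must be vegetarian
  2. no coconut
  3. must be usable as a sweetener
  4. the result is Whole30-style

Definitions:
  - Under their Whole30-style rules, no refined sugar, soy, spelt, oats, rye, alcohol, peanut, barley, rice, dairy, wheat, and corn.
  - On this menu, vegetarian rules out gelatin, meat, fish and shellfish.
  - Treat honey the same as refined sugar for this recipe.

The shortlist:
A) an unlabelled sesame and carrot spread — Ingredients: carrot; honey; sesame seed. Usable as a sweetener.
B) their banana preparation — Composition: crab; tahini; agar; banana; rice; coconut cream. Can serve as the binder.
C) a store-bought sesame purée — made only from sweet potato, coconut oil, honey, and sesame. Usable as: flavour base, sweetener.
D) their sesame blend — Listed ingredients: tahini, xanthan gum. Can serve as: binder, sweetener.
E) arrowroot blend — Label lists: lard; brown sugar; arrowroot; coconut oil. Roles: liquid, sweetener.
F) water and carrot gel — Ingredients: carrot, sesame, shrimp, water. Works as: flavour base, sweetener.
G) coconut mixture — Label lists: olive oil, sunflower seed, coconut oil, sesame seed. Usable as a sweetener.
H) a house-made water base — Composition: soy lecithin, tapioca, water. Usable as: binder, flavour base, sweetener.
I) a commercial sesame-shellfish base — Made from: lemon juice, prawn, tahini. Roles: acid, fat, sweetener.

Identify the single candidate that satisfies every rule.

D

A: has honey, so not Whole30-style — reject
B: not usable as a sweetener; has rice, so not Whole30-style (and 2 more) — reject
C: has honey, so not Whole30-style; has coconut oil, so not coconut-free — out
D: works as a sweetener, vegetarian, no coconut — valid
E: has brown sugar, so not Whole30-style; has lard, so not vegetarian (and 1 more) — reject
F: has shrimp, so not vegetarian — reject
G: has coconut oil, so not coconut-free — reject
H: has soy lecithin, so not Whole30-style — reject
I: has prawn, so not vegetarian — out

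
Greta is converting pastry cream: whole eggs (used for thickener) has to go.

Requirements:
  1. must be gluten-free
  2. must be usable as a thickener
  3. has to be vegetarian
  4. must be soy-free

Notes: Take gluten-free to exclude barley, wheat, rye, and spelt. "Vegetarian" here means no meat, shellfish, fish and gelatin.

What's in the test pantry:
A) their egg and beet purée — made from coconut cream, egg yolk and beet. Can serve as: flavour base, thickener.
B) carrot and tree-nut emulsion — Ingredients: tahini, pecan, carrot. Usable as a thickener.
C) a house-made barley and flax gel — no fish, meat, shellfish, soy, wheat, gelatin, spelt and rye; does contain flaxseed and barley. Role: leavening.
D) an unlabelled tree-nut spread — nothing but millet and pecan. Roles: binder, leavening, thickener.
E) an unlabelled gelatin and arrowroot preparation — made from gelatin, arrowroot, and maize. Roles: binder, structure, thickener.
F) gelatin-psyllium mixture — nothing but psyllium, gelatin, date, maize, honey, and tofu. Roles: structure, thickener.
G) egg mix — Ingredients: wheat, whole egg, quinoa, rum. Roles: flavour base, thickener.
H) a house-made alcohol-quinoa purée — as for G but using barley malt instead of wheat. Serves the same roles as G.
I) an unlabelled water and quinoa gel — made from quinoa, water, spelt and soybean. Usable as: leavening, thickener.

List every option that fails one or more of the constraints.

A: only coconut cream, egg yolk and beet; none excluded — valid
B: vegetarian, gluten-free — OK
C: not usable as a thickener; has barley, so not gluten-free — out
D: nothing on the exclusion list — keep
E: has gelatin, so not vegetarian — no
F: has gelatin, so not vegetarian; has tofu, so not soy-free — no
G: has wheat, so not gluten-free — reject
H: has barley malt, so not gluten-free — reject
I: has spelt, so not gluten-free; has soybean, so not soy-free — no

C, E, F, G, H, I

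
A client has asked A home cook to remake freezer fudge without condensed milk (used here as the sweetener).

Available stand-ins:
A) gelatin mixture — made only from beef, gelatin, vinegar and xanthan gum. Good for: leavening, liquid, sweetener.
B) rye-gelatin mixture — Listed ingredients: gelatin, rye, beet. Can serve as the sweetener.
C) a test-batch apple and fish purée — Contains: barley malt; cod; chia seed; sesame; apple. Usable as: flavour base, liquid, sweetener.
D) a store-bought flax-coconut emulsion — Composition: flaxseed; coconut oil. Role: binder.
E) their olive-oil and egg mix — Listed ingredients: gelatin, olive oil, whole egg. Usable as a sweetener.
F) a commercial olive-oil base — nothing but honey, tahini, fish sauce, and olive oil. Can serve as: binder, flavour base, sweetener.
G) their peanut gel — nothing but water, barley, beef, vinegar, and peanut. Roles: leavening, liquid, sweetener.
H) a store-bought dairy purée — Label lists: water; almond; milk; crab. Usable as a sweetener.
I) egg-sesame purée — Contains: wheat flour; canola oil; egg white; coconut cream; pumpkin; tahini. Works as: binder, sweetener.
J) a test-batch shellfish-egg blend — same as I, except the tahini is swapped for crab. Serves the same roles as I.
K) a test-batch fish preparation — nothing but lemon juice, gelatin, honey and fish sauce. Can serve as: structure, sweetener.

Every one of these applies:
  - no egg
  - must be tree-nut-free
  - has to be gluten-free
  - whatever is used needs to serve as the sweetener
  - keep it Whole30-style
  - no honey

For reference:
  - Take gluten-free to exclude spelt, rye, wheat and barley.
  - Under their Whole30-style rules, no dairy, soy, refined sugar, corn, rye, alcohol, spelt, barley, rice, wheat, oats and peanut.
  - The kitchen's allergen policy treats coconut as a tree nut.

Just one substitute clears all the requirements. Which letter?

A

A: every rule checks out — valid
B: has rye, so not gluten-free; has rye, so not Whole30-style — out
C: has barley malt, so not gluten-free; has barley malt, so not Whole30-style — reject
D: not usable as a sweetener; has coconut oil, so not tree-nut-free — reject
E: has whole egg, so not egg-free — reject
F: has honey, so not honey-free — no
G: has barley, so not gluten-free; has barley, so not Whole30-style — no
H: has milk, so not Whole30-style; has almond, so not tree-nut-free — reject
I: has wheat flour, so not gluten-free; has wheat flour, so not Whole30-style (and 2 more) — reject
J: has wheat flour, so not gluten-free; has wheat flour, so not Whole30-style (and 2 more) — reject
K: has honey, so not honey-free — reject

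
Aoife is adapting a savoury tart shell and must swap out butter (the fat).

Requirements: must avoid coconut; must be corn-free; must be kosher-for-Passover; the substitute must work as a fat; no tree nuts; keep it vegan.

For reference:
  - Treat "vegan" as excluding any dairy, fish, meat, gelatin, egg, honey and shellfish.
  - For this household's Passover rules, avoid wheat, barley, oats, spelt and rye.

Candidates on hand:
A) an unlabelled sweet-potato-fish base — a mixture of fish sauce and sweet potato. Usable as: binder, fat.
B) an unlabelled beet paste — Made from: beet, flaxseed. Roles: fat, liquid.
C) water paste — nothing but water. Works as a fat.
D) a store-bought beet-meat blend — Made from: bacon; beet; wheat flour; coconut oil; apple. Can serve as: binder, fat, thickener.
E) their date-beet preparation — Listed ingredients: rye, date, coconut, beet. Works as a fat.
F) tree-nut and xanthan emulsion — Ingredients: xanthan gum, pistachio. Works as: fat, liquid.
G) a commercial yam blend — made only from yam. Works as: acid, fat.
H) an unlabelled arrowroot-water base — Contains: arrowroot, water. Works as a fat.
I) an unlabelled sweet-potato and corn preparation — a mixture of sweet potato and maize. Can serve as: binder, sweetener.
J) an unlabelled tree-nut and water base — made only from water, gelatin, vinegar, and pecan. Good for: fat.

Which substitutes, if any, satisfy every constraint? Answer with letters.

B, C, G, H

A: has fish sauce, so not vegan — reject
B: nothing on the exclusion list — valid
C: only water; none excluded — valid
D: has bacon, so not vegan; has wheat flour, so not kosher-for-Passover (and 1 more) — out
E: has rye, so not kosher-for-Passover; has coconut, so not coconut-free — out
F: has pistachio, so not tree-nut-free — no
G: only yam; none excluded — valid
H: works as a fat, no tree nuts, no corn — valid
I: not usable as a fat; has maize, so not corn-free — reject
J: has gelatin, so not vegan; has pecan, so not tree-nut-free — reject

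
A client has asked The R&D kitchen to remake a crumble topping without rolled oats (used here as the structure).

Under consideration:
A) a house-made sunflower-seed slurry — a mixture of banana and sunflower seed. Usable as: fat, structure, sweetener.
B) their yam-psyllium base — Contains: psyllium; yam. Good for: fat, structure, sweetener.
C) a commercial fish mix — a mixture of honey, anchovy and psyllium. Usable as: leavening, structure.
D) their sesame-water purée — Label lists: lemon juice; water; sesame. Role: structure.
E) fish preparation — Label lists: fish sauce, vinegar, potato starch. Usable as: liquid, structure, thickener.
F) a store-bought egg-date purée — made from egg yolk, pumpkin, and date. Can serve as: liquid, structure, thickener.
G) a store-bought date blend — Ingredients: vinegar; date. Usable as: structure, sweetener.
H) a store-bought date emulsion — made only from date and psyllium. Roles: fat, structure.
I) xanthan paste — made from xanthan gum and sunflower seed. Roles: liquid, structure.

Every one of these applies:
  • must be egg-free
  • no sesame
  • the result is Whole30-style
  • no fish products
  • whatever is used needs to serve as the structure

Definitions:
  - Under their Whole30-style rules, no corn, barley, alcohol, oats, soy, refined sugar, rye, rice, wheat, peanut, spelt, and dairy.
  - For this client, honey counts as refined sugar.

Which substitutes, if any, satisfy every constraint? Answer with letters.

A, B, G, H, I

A: only banana and sunflower seed; none excluded — valid
B: only yam and psyllium; none excluded — keep
C: has honey, so not Whole30-style; has anchovy, so not fish-free — out
D: has sesame, so not sesame-free — no
E: has fish sauce, so not fish-free — reject
F: has egg yolk, so not egg-free — no
G: only date and vinegar; none excluded — keep
H: works as a structure, no sesame, no egg — valid
I: only xanthan gum and sunflower seed; none excluded — OK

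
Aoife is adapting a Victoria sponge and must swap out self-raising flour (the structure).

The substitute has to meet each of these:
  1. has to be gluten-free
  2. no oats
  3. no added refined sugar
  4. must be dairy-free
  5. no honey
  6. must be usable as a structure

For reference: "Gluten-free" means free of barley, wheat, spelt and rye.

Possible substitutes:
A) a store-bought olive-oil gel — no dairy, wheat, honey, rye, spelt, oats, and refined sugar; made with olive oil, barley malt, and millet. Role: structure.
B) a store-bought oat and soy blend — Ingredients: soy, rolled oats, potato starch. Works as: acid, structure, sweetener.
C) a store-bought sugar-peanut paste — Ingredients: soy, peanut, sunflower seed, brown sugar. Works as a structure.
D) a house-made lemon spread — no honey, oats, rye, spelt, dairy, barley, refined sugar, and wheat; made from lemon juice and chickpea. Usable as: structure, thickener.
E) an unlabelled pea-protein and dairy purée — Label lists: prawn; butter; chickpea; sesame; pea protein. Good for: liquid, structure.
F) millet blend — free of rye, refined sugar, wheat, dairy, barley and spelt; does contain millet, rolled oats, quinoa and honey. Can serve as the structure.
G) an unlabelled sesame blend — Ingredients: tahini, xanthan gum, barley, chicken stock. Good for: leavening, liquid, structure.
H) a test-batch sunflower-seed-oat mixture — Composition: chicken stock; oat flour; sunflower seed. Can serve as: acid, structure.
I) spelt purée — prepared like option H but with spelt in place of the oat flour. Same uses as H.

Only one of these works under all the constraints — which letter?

D

A: has barley malt, so not gluten-free — out
B: has rolled oats, so not oat-free — reject
C: has brown sugar, so not no-added-sugar — reject
D: gluten-free, no oats — OK
E: has butter, so not dairy-free — no
F: has rolled oats, so not oat-free; has honey, so not honey-free — out
G: has barley, so not gluten-free — out
H: has oat flour, so not oat-free — no
I: has spelt, so not gluten-free — reject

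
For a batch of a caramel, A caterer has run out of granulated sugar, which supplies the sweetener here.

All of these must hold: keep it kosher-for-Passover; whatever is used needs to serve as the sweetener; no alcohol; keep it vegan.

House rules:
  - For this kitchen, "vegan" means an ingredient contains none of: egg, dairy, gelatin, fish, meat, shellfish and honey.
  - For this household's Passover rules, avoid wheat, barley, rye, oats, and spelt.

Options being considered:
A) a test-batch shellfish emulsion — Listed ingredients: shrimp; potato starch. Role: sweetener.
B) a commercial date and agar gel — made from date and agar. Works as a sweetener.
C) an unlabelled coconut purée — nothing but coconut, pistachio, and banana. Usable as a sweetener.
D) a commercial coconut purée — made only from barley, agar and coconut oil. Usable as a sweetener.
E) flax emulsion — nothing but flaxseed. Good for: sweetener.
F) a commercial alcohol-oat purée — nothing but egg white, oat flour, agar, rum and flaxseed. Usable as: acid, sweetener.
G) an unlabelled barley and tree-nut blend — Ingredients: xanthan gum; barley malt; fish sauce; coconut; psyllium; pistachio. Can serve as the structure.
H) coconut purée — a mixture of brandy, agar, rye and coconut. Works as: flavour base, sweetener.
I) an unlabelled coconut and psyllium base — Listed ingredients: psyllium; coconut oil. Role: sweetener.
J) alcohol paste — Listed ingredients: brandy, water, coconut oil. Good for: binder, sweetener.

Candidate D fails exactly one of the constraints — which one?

kosher-for-Passover

usable as a sweetener: satisfied
vegan: satisfied
kosher-for-Passover: has barley — fails
alcohol-free: satisfied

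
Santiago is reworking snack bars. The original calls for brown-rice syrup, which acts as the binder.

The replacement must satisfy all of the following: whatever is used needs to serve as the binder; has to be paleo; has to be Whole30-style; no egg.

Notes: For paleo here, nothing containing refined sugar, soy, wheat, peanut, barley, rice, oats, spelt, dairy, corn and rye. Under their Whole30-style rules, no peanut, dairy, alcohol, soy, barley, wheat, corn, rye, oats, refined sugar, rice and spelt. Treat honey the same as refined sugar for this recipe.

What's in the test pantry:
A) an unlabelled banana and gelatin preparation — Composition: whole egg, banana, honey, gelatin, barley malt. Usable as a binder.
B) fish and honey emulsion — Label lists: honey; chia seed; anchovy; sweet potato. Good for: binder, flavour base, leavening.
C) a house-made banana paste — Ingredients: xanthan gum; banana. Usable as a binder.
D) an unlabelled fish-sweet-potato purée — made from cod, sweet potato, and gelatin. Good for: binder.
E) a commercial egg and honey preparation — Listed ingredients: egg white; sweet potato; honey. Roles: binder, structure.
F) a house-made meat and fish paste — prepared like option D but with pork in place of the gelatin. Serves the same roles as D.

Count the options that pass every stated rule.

A: has barley malt, so not paleo; has barley malt, so not Whole30-style (and 1 more) — out
B: has honey, so not paleo; has honey, so not Whole30-style — no
C: Whole30-style, paleo — keep
D: works as a binder, no egg, paleo — valid
E: has honey, so not paleo; has honey, so not Whole30-style (and 1 more) — out
F: paleo, Whole30-style — keep

3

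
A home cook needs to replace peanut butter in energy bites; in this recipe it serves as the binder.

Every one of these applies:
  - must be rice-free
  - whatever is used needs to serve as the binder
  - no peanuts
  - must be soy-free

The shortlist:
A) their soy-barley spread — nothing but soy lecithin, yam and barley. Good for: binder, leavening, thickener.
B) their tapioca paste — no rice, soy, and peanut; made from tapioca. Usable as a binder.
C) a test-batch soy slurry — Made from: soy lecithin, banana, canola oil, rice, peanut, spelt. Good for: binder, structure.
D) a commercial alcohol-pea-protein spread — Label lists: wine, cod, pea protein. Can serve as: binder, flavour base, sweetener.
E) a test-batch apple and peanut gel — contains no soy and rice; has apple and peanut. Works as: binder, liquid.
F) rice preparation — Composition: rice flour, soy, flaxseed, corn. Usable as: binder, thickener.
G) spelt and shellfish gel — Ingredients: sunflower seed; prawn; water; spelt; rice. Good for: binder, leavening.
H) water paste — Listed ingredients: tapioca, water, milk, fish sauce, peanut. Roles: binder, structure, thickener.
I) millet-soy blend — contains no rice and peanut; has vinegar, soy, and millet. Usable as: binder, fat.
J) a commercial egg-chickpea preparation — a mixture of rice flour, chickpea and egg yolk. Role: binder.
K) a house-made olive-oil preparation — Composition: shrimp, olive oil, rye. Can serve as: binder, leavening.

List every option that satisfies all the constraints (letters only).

A: has soy lecithin, so not soy-free — reject
B: nothing on the exclusion list — OK
C: has soy lecithin, so not soy-free; has rice, so not rice-free (and 1 more) — reject
D: no peanut, no soy — valid
E: has peanut, so not peanut-free — reject
F: has soy, so not soy-free; has rice flour, so not rice-free — reject
G: has rice, so not rice-free — no
H: has peanut, so not peanut-free — out
I: has soy, so not soy-free — reject
J: has rice flour, so not rice-free — no
K: only rye, shrimp, and olive oil; none excluded — keep

B, D, K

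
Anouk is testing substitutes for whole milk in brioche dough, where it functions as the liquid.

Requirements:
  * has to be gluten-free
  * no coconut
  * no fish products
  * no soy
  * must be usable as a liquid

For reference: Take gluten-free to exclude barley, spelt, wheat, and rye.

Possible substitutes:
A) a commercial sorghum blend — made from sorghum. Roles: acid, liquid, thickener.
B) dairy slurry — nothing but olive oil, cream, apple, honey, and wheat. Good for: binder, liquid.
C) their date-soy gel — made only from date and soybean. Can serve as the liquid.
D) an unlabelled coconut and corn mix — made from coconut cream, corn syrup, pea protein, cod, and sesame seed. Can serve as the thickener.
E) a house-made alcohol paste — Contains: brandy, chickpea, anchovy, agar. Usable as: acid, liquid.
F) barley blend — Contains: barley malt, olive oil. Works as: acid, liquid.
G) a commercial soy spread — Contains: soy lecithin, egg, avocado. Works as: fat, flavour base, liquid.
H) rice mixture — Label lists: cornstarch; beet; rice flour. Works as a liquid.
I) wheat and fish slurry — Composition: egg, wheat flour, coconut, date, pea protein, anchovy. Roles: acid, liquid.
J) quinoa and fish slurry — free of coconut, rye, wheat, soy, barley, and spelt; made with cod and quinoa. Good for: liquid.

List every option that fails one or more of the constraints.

B, C, D, E, F, G, I, J

A: no coconut, no fish — valid
B: has wheat, so not gluten-free — out
C: has soybean, so not soy-free — reject
D: not usable as a liquid; has coconut cream, so not coconut-free (and 1 more) — out
E: has anchovy, so not fish-free — no
F: has barley malt, so not gluten-free — reject
G: has soy lecithin, so not soy-free — out
H: works as a liquid, no soy, gluten-free — OK
I: has wheat flour, so not gluten-free; has coconut, so not coconut-free (and 1 more) — reject
J: has cod, so not fish-free — out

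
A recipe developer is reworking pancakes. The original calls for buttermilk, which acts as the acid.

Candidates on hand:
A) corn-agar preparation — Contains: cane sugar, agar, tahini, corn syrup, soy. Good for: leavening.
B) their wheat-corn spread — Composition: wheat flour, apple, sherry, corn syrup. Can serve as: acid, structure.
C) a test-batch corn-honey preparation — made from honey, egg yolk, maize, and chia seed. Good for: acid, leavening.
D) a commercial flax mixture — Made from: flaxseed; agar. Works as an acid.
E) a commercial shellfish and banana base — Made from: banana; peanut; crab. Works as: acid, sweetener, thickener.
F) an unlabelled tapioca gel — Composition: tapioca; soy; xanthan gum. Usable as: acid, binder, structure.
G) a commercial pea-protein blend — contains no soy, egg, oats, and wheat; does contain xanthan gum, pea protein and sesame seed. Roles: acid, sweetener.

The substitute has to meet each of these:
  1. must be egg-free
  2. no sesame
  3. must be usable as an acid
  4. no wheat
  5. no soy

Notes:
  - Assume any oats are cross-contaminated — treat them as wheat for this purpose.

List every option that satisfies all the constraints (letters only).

D, E

A: not usable as an acid; has tahini, so not sesame-free (and 1 more) — reject
B: has wheat flour, so not wheat-free — no
C: has egg yolk, so not egg-free — no
D: only agar and flaxseed; none excluded — valid
E: only peanut, crab and banana; none excluded — keep
F: has soy, so not soy-free — reject
G: has sesame seed, so not sesame-free — no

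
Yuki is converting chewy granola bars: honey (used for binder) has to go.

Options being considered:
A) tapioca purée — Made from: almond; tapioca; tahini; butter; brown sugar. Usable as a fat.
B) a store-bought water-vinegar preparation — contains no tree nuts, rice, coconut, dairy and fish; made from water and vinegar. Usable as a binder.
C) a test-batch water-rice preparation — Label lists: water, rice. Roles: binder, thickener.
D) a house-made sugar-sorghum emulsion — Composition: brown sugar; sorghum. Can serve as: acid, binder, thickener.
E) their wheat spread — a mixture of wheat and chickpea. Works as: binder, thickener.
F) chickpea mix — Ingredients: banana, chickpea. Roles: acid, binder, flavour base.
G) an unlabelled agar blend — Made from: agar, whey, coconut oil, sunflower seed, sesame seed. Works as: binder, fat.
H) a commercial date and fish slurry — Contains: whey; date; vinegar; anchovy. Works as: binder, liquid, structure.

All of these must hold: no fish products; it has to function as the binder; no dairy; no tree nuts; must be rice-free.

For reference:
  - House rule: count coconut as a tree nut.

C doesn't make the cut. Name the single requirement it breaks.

rice-free

usable as a binder: satisfied
dairy-free: satisfied
rice-free: has rice — fails
tree-nut-free: satisfied
fish-free: satisfied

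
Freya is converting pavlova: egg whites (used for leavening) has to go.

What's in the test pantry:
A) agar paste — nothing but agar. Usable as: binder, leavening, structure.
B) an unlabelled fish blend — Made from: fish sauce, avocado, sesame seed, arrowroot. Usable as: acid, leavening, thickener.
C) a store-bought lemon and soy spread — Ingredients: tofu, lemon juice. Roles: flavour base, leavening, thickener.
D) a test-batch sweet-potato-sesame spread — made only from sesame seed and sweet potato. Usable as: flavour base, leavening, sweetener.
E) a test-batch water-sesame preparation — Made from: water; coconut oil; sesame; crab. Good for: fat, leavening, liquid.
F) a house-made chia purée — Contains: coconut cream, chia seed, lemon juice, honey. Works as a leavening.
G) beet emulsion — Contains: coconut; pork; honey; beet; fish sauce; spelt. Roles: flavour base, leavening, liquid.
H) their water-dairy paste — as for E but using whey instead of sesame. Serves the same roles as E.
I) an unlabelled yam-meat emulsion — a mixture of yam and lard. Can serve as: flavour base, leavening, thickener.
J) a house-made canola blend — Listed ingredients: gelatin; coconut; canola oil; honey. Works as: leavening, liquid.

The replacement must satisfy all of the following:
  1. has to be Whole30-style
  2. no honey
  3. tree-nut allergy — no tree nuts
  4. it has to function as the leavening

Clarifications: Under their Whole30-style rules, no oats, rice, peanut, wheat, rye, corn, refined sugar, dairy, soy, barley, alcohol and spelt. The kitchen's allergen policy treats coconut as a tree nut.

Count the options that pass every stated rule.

A: works as a leavening, Whole30-style, tree-nut-free — OK
B: fish sauce and sesame seed etc. — none of it excluded — valid
C: has tofu, so not Whole30-style — no
D: only sesame seed and sweet potato; none excluded — OK
E: has coconut oil, so not tree-nut-free — no
F: has coconut cream, so not tree-nut-free; has honey, so not honey-free — no
G: has spelt, so not Whole30-style; has coconut, so not tree-nut-free (and 1 more) — out
H: has whey, so not Whole30-style; has coconut oil, so not tree-nut-free — no
I: only lard and yam; none excluded — OK
J: has coconut, so not tree-nut-free; has honey, so not honey-free — no

4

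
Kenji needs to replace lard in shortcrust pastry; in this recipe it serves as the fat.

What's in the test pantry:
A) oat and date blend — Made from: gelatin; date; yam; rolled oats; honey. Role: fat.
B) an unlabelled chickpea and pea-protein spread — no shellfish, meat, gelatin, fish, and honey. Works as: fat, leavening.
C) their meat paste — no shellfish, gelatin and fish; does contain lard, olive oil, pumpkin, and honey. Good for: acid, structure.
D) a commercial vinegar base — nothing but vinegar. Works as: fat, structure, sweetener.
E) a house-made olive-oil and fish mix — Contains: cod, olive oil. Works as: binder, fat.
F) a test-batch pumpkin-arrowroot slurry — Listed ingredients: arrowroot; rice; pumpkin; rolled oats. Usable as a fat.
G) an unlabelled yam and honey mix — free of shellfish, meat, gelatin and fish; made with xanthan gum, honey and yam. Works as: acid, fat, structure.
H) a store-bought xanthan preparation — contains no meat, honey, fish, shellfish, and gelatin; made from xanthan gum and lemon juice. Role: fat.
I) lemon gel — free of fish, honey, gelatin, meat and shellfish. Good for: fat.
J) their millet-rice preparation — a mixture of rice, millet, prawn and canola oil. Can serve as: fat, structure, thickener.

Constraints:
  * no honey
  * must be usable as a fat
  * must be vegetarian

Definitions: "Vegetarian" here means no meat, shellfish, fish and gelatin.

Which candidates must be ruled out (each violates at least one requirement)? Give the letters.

A, C, E, G, J

A: has gelatin, so not vegetarian; has honey, so not honey-free — no
B: works as a fat, no honey, vegetarian — OK
C: not usable as a fat; has lard, so not vegetarian (and 1 more) — no
D: works as a fat, vegetarian, no honey — valid
E: has cod, so not vegetarian — out
F: works as a fat, no honey, vegetarian — OK
G: has honey, so not honey-free — reject
H: vegetarian, no honey — keep
I: no honey, vegetarian — OK
J: has prawn, so not vegetarian — reject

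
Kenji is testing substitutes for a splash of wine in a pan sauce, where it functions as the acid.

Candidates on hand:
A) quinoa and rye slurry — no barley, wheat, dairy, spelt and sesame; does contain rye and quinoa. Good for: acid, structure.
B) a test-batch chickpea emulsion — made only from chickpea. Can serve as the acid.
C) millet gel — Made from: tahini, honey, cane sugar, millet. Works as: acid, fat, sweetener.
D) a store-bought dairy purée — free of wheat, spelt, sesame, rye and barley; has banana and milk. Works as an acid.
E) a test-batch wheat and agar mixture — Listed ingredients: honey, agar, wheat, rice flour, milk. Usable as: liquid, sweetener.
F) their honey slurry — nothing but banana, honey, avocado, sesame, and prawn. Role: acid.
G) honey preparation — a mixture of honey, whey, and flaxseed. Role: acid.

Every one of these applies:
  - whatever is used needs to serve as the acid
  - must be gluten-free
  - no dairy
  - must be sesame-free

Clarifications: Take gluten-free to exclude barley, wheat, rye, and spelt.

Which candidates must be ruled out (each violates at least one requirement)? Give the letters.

A: has rye, so not gluten-free — reject
B: only chickpea; none excluded — OK
C: has tahini, so not sesame-free — no
D: has milk, so not dairy-free — no
E: not usable as an acid; has wheat, so not gluten-free (and 1 more) — no
F: has sesame, so not sesame-free — reject
G: has whey, so not dairy-free — out

A, C, D, E, F, G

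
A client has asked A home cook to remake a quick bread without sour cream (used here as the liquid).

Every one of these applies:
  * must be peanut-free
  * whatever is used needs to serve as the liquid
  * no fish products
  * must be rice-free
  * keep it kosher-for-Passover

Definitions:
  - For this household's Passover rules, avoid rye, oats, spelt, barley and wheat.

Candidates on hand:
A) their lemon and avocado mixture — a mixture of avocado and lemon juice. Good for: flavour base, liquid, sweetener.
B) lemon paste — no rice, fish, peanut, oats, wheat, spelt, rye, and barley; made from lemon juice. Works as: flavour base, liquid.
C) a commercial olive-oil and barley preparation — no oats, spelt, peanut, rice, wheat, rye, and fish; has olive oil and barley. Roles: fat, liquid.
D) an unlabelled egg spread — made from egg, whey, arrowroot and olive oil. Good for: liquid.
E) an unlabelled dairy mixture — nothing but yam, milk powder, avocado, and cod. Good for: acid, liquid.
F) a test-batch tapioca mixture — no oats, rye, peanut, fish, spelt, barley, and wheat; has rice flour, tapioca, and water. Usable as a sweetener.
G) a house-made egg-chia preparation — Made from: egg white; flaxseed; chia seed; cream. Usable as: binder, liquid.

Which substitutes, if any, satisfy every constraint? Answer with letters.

A: only lemon juice and avocado; none excluded — keep
B: every rule checks out — valid
C: has barley, so not kosher-for-Passover — reject
D: whey and egg etc. — none of it excluded — keep
E: has cod, so not fish-free — no
F: not usable as a liquid; has rice flour, so not rice-free — out
G: every rule checks out — keep

A, B, D, G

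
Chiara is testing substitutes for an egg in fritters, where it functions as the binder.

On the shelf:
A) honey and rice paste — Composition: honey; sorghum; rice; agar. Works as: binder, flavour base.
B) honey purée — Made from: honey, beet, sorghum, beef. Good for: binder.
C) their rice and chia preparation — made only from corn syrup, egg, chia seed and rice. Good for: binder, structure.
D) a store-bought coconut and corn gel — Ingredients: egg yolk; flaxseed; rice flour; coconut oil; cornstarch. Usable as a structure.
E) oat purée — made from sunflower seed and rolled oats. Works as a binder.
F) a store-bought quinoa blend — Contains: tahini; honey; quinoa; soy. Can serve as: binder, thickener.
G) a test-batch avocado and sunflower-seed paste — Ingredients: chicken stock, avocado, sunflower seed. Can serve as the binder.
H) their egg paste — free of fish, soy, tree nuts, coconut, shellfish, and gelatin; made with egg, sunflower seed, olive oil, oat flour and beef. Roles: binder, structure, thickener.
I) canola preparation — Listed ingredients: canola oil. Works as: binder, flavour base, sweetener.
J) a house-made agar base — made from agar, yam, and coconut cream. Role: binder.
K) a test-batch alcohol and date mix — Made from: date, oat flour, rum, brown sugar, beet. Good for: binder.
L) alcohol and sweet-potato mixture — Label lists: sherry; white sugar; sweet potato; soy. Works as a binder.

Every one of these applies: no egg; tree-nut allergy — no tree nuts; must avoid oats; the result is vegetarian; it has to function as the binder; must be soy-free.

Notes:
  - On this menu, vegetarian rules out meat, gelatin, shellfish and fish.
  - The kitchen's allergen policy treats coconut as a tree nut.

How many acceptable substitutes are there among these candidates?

2

A: honey and rice etc. — none of it excluded — OK
B: has beef, so not vegetarian — reject
C: has egg, so not egg-free — no
D: not usable as a binder; has egg yolk, so not egg-free (and 1 more) — out
E: has rolled oats, so not oat-free — out
F: has soy, so not soy-free — no
G: has chicken stock, so not vegetarian — no
H: has beef, so not vegetarian; has egg, so not egg-free (and 1 more) — no
I: only canola oil; none excluded — valid
J: has coconut cream, so not tree-nut-free — out
K: has oat flour, so not oat-free — out
L: has soy, so not soy-free — reject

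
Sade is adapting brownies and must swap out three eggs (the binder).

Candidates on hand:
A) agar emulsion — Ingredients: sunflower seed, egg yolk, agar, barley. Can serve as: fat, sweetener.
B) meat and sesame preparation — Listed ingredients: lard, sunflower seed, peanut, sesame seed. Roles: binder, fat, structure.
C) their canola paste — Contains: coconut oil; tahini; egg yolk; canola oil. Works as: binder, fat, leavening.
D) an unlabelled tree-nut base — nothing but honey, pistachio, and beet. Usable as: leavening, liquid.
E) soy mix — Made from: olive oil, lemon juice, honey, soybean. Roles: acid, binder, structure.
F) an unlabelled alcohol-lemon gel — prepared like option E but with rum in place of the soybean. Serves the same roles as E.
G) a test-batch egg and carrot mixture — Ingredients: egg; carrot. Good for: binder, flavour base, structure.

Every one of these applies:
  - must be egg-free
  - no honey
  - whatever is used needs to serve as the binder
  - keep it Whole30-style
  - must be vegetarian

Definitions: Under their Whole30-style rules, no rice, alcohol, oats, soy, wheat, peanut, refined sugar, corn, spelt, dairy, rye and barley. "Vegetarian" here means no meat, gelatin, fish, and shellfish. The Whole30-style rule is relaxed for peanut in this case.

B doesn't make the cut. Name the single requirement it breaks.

vegetarian

usable as a binder: satisfied
Whole30-style: satisfied
vegetarian: has lard — fails
egg-free: satisfied
honey-free: satisfied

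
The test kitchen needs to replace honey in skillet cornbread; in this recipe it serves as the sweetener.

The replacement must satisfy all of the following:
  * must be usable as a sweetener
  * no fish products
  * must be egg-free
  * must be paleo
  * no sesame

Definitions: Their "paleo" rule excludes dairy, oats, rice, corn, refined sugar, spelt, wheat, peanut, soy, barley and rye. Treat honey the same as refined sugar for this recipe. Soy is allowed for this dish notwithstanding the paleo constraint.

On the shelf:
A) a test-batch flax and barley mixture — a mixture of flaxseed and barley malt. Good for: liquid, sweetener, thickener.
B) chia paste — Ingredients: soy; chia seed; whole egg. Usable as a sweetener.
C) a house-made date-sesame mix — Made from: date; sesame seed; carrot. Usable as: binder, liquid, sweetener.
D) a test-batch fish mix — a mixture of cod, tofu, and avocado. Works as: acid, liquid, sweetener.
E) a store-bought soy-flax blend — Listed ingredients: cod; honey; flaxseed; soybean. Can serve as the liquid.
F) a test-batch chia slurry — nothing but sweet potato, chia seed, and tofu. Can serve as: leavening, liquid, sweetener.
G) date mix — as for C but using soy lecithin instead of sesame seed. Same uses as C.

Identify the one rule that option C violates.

usable as a sweetener: satisfied
paleo: satisfied
egg-free: satisfied
sesame-free: has sesame seed — fails
fish-free: satisfied

sesame-free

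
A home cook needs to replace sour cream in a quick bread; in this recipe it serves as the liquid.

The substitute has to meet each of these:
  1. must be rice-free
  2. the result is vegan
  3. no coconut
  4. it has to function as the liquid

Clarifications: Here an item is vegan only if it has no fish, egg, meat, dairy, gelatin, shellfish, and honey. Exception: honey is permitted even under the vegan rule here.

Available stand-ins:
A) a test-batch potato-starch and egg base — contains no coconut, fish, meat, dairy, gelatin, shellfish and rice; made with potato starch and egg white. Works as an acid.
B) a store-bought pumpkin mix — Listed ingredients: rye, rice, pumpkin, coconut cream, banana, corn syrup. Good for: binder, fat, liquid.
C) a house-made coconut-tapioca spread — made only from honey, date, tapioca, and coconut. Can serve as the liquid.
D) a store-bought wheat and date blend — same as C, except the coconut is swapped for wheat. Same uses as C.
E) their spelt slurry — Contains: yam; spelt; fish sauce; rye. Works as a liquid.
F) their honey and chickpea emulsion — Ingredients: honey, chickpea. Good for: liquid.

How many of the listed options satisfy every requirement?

2

A: not usable as a liquid; has egg white, so not vegan — no
B: has rice, so not rice-free; has coconut cream, so not coconut-free — out
C: has coconut, so not coconut-free — reject
D: honey is permitted under the vegan carve-out; nothing else excluded — valid
E: has fish sauce, so not vegan — reject
F: honey is permitted under the vegan carve-out; nothing else excluded — valid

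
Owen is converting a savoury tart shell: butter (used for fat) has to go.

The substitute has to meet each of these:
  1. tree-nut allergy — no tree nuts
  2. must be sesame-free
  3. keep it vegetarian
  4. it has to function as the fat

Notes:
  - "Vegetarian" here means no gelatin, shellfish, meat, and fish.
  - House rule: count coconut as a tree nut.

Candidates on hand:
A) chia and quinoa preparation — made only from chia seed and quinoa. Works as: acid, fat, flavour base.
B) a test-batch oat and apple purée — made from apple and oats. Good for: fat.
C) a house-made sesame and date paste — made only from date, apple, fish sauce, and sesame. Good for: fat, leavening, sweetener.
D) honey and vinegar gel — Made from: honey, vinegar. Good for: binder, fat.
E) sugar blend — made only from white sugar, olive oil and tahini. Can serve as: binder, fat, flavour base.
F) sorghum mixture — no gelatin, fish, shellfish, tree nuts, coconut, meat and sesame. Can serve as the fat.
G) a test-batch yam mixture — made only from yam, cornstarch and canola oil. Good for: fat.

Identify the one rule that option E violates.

usable as a fat: satisfied
vegetarian: satisfied
sesame-free: has tahini — fails
tree-nut-free: satisfied

sesame-free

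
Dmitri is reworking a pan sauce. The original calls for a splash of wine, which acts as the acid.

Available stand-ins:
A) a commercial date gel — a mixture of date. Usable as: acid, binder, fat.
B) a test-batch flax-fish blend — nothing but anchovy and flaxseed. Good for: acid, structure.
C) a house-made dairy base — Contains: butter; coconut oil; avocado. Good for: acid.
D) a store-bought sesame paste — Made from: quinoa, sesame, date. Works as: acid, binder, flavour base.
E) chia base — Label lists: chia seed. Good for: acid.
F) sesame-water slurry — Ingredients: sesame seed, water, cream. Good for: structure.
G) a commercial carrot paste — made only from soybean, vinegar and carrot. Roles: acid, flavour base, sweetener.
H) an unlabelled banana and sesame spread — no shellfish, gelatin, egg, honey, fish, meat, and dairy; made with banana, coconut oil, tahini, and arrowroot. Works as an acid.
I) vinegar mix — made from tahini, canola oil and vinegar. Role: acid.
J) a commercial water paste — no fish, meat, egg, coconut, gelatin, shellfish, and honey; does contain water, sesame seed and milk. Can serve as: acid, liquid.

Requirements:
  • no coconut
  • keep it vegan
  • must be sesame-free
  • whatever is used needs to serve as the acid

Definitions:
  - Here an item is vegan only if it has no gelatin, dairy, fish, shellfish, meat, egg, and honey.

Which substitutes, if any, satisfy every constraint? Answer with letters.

A, E, G

A: works as an acid, no sesame, no coconut — OK
B: has anchovy, so not vegan — reject
C: has butter, so not vegan; has coconut oil, so not coconut-free — no
D: has sesame, so not sesame-free — out
E: every rule checks out — valid
F: not usable as an acid; has cream, so not vegan (and 1 more) — out
G: only soybean, vinegar, and carrot; none excluded — valid
H: has coconut oil, so not coconut-free; has tahini, so not sesame-free — reject
I: has tahini, so not sesame-free — no
J: has milk, so not vegan; has sesame seed, so not sesame-free — reject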